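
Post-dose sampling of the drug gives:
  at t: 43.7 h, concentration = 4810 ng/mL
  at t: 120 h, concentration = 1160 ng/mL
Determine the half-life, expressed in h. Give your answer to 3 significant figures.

37.2 h

k = ln(C₁/C₂) / (t₂ − t₁) = ln(4810/1160) / (120 − 43.7)
  = 1.422 / 76.30 = 0.01864 h⁻¹
t½ = ln2 / k = 0.693147 / 0.01864 = 37.19 h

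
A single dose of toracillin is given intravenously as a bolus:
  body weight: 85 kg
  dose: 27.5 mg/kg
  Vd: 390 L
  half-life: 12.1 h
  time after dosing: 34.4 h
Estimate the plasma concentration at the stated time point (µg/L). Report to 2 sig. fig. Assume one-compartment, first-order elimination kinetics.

Total dose = 27.5 × 85 = 2338 mg
C₀ = Dose / Vd = 2338 / 390 = 5.995 mg/L
k = ln2 / t½ = 0.693147 / 12.1 = 0.05728 h⁻¹
C = C₀ · e^(−k·t) = 5.995 × e^(−0.05728 × 34.4)
  = 5.995 × 0.1394 = 0.8357 mg/L
Convert: 0.8357 mg/L × 1000 = 835.7 µg/L

840 µg/L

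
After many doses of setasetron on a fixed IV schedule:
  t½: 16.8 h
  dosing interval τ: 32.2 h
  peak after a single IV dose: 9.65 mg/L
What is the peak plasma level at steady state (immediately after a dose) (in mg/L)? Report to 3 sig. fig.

k = ln2 / t½ = 0.693147 / 16.8 = 0.04126 h⁻¹
e^(−kτ) = e^(−0.04126 × 32.2) = 0.2649
Accumulation ratio R = 1 / (1 − e^(−kτ)) = 1 / (1 − 0.2649) = 1.360
Steady-state peak = C₀ × R = 9.65 × 1.360 = 13.12 mg/L

13.1 mg/L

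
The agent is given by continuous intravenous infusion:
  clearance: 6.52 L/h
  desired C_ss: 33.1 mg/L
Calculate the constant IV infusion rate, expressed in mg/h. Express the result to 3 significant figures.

At steady state, infusion rate R₀ = Css × CL = 33.1 × 6.520 = 215.8 mg/h

216 mg/h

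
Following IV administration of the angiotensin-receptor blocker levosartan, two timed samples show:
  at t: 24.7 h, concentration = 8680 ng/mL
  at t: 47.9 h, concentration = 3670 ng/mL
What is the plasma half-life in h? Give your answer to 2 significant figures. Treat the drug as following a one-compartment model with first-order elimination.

19 h

k = ln(C₁/C₂) / (t₂ − t₁) = ln(8680/3670) / (47.9 − 24.7)
  = 0.8608 / 23.20 = 0.03710 h⁻¹
t½ = ln2 / k = 0.693147 / 0.03710 = 18.68 h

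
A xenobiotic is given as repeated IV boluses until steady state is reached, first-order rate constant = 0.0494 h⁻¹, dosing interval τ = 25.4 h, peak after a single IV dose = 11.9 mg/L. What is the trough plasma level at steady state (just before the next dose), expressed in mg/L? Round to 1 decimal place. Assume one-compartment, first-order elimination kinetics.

e^(−kτ) = e^(−0.04940 × 25.4) = 0.2851
Accumulation ratio R = 1 / (1 − e^(−kτ)) = 1 / (1 − 0.2851) = 1.399
Steady-state trough = C₀ × R × e^(−kτ) = 11.9 × 1.399 × 0.2851 = 4.746 mg/L

4.7 mg/L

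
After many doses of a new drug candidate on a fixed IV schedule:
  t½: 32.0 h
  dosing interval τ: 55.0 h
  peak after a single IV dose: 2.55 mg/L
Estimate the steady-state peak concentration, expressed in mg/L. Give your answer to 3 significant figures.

k = ln2 / t½ = 0.693147 / 32.0 = 0.02166 h⁻¹
e^(−kτ) = e^(−0.02166 × 55.0) = 0.3038
Accumulation ratio R = 1 / (1 − e^(−kτ)) = 1 / (1 − 0.3038) = 1.436
Steady-state peak = C₀ × R = 2.55 × 1.436 = 3.662 mg/L

3.66 mg/L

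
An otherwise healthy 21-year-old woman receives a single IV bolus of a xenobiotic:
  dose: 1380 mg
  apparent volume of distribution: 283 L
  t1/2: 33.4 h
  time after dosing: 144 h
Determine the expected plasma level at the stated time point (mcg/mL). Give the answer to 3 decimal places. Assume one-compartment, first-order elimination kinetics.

C₀ = Dose / Vd = 1380 / 283 = 4.876 mg/L
k = ln2 / t½ = 0.693147 / 33.4 = 0.02075 h⁻¹
C = C₀ · e^(−k·t) = 4.876 × e^(−0.02075 × 144)
  = 4.876 × 0.05039 = 0.2457 mg/L
(0.2457 mg/L = 0.2457 mcg/mL)

0.246 mcg/mL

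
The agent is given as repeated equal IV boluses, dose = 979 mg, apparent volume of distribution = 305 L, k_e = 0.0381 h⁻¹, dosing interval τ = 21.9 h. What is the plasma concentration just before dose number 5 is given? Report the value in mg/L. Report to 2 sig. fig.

2.4 mg/L

C₀ per dose = Dose / Vd = 979 / 305 = 3.210 mg/L
Fraction remaining after one interval: r = e^(−kτ) = e^(−0.03810 × 21.9) = 0.4341
Before dose 5, 4 doses have been given (aged 1τ, 2τ, 3τ, 4τ).
C_trough = C₀ × (r + r² + … + r^4) = C₀ × r(1−r^4)/(1−r)
        = 3.210 × 0.4341 × (1 − 0.03551) / (1 − 0.4341) = 2.375 mg/L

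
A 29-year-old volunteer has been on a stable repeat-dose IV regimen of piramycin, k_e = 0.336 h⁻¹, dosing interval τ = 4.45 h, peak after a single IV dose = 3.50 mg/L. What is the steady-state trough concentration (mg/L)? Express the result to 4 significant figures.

1.011 mg/L

e^(−kτ) = e^(−0.3360 × 4.45) = 0.2242
Accumulation ratio R = 1 / (1 − e^(−kτ)) = 1 / (1 − 0.2242) = 1.289
Steady-state trough = C₀ × R × e^(−kτ) = 3.50 × 1.289 × 0.2242 = 1.011 mg/L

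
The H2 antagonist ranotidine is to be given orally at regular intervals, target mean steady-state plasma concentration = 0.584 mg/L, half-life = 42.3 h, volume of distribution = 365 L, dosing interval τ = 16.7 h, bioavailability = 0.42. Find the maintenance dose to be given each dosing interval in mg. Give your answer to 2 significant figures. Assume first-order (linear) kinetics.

k = ln2 / t½ = 0.693147 / 42.3 = 0.01639 h⁻¹
CL = k × Vd = 0.01639 × 365 = 5.982 L/h
At steady state, F × (Dose/τ) = Css × CL.
Dose = Css × CL × τ / F = 0.584 × 5.982 × 16.7 / 0.42 = 138.9 mg

140 mg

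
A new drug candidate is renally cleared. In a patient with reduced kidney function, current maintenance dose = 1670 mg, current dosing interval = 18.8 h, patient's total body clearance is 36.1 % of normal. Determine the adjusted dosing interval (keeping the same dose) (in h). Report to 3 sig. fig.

52.1 h

To keep the same average steady-state level, dosing rate must scale with clearance.
CL ratio = 36.1 / 100 = 0.3610
New interval (same dose) = 18.8 / 0.3610 = 52.08 h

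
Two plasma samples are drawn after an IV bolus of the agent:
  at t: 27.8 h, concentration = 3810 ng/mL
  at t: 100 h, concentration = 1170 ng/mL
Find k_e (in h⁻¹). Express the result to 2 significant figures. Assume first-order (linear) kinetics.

k = ln(C₁/C₂) / (t₂ − t₁) = ln(3810/1170) / (100 − 27.8)
  = 1.181 / 72.20 = 0.01636 h⁻¹

0.016 h⁻¹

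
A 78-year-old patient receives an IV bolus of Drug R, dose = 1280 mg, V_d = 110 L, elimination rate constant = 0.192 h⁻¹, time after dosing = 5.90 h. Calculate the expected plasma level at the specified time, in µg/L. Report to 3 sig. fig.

3750 µg/L

C₀ = Dose / Vd = 1280 / 110 = 11.64 mg/L
C = C₀ · e^(−k·t) = 11.64 × e^(−0.1920 × 5.90)
  = 11.64 × 0.3221 = 3.749 mg/L
Convert: 3.749 mg/L × 1000 = 3749 µg/L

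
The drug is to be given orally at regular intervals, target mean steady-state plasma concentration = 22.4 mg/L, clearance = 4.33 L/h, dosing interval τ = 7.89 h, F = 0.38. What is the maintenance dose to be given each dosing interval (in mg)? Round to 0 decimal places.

2014 mg

At steady state, F × (Dose/τ) = Css × CL.
Dose = Css × CL × τ / F = 22.4 × 4.330 × 7.89 / 0.38 = 2014 mg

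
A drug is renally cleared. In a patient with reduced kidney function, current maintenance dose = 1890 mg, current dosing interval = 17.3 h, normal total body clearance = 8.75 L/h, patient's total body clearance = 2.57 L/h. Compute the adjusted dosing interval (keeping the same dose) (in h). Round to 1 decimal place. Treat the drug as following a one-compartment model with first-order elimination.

58.9 h

To keep the same average steady-state level, dosing rate must scale with clearance.
CL ratio = 2.57 / 8.75 = 0.2937
New interval (same dose) = 17.3 / 0.2937 = 58.90 h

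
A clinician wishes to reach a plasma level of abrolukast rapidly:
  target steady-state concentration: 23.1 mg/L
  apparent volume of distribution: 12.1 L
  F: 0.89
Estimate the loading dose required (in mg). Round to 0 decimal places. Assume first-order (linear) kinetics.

314 mg

LD = Css × Vd / F = 23.1 × 12.1 / 0.89 = 314.1 mg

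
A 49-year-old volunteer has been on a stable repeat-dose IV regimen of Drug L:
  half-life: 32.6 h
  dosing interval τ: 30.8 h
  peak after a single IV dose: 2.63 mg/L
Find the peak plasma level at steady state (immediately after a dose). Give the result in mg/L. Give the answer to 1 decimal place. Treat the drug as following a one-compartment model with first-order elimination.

5.5 mg/L

k = ln2 / t½ = 0.693147 / 32.6 = 0.02126 h⁻¹
e^(−kτ) = e^(−0.02126 × 30.8) = 0.5195
Accumulation ratio R = 1 / (1 − e^(−kτ)) = 1 / (1 − 0.5195) = 2.081
Steady-state peak = C₀ × R = 2.63 × 2.081 = 5.473 mg/L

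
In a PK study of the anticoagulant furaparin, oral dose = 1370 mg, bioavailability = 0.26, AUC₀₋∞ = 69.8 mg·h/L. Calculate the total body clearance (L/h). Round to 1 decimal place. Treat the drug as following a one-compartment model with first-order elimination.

5.1 L/h

CL = F·Dose / AUC = 0.26 × 1370 / 69.8 = 5.103 L/h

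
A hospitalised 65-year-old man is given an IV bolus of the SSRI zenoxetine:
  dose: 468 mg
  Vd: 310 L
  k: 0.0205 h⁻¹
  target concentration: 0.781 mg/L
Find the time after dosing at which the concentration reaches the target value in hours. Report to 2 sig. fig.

C₀ = Dose / Vd = 468.0 / 310 = 1.510 mg/L
t = ln(C₀ / C) / k = ln(1.510 / 0.781) / 0.02050
  = ln(1.933) / 0.02050 = 0.6591 / 0.02050 = 32.15 h

32 h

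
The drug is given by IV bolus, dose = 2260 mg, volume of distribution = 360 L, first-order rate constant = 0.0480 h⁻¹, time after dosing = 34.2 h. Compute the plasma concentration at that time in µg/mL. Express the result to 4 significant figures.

C₀ = Dose / Vd = 2260 / 360 = 6.278 mg/L
C = C₀ · e^(−k·t) = 6.278 × e^(−0.04800 × 34.2)
  = 6.278 × 0.1937 = 1.216 mg/L
(1.216 mg/L = 1.216 µg/mL)

1.216 µg/mL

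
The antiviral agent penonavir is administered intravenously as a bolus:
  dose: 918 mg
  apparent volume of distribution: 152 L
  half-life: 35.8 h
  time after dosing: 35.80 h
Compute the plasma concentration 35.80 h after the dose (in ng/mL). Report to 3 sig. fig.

C₀ = Dose / Vd = 918.0 / 152 = 6.039 mg/L
k = ln2 / t½ = 0.693147 / 35.8 = 0.01936 h⁻¹
t / t½ = 35.80 / 35.8 = 1 half-lives
C = C₀ × (1/2)^1 = 6.039 × 0.5000 = 3.020 mg/L
Convert: 3.020 mg/L × 1000 = 3020 ng/mL

3020 ng/mL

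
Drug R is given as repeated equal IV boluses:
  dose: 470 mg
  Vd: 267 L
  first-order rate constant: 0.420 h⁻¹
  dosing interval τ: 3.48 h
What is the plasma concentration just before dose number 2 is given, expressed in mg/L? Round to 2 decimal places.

0.41 mg/L

C₀ per dose = Dose / Vd = 470 / 267 = 1.760 mg/L
Fraction remaining after one interval: r = e^(−kτ) = e^(−0.4200 × 3.48) = 0.2319
Before dose 2, 1 dose has been given (aged 1τ).
C_trough = C₀ × r = 1.760 × 0.2319 = 0.4081 mg/L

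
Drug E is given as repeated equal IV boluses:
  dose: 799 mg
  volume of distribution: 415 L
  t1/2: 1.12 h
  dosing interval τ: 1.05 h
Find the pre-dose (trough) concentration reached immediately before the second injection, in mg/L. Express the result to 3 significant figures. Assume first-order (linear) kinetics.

1.01 mg/L

C₀ per dose = Dose / Vd = 799 / 415 = 1.925 mg/L
k = ln2 / t½ = 0.693147 / 1.12 = 0.6189 h⁻¹
Fraction remaining after one interval: r = e^(−kτ) = e^(−0.6189 × 1.05) = 0.5221
Before dose 2, 1 dose has been given (aged 1τ).
C_trough = C₀ × r = 1.925 × 0.5221 = 1.005 mg/L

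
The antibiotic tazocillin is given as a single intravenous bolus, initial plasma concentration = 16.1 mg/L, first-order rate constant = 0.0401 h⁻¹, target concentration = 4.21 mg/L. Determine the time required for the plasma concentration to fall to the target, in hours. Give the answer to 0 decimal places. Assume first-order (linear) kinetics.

t = ln(C₀ / C) / k = ln(16.10 / 4.21) / 0.04010
  = ln(3.824) / 0.04010 = 1.341 / 0.04010 = 33.44 h

33 h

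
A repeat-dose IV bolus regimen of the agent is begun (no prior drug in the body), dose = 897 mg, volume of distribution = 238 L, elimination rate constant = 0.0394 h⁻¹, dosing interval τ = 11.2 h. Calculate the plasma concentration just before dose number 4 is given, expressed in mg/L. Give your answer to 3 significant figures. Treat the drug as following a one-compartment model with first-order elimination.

4.99 mg/L

C₀ per dose = Dose / Vd = 897 / 238 = 3.769 mg/L
Fraction remaining after one interval: r = e^(−kτ) = e^(−0.03940 × 11.2) = 0.6432
Before dose 4, 3 doses have been given (aged 1τ, 2τ, 3τ).
C_trough = C₀ × (r + r² + … + r^3) = C₀ × r(1−r^3)/(1−r)
        = 3.769 × 0.6432 × (1 − 0.2661) / (1 − 0.6432) = 4.986 mg/L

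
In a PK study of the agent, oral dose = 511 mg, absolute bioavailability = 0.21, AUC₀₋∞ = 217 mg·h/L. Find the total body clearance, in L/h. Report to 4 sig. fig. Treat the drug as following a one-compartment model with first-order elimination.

0.4945 L/h

CL = F·Dose / AUC = 0.21 × 511 / 217 = 0.4945 L/h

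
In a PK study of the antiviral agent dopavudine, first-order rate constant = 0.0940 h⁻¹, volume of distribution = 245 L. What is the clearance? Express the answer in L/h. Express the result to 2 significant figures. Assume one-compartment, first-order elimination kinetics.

CL = k × Vd = 0.0940 × 245 = 23.03 L/h

23 L/h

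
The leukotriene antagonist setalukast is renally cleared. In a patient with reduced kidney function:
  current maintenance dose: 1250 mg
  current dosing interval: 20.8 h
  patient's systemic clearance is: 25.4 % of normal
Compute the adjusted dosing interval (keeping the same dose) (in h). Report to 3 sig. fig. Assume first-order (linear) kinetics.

81.9 h

To keep the same average steady-state level, dosing rate must scale with clearance.
CL ratio = 25.4 / 100 = 0.2540
New interval (same dose) = 20.8 / 0.2540 = 81.89 h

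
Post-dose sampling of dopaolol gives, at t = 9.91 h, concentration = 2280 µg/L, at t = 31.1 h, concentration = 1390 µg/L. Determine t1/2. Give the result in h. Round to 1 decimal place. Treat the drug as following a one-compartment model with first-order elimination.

29.7 h

k = ln(C₁/C₂) / (t₂ − t₁) = ln(2280/1390) / (31.1 − 9.91)
  = 0.4949 / 21.19 = 0.02336 h⁻¹
t½ = ln2 / k = 0.693147 / 0.02336 = 29.67 h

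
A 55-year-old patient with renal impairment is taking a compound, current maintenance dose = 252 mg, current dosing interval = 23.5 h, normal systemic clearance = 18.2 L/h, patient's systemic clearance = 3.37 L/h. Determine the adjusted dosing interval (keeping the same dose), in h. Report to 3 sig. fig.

127 h

To keep the same average steady-state level, dosing rate must scale with clearance.
CL ratio = 3.37 / 18.2 = 0.1852
New interval (same dose) = 23.5 / 0.1852 = 126.9 h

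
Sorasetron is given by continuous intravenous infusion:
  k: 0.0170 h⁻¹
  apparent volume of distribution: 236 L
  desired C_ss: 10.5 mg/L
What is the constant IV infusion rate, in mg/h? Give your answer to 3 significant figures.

CL = k × Vd = 0.01700 × 236 = 4.012 L/h
At steady state, infusion rate R₀ = Css × CL = 10.5 × 4.012 = 42.13 mg/h

42.1 mg/h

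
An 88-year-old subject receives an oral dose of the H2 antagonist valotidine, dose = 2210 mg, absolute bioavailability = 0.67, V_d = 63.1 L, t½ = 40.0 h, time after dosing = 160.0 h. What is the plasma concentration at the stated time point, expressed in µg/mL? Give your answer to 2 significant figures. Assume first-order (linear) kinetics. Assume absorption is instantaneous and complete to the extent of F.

1.5 µg/mL

Amount reaching circulation = F × Dose = 0.67 × 2210 = 1481 mg
C₀ = F·Dose / Vd = 1481 / 63.1 = 23.47 mg/L
k = ln2 / t½ = 0.693147 / 40.0 = 0.01733 h⁻¹
t / t½ = 160.0 / 40.0 = 4 half-lives
C = C₀ × (1/2)^4 = 23.47 × 0.06250 = 1.467 mg/L
(1.467 mg/L = 1.467 µg/mL)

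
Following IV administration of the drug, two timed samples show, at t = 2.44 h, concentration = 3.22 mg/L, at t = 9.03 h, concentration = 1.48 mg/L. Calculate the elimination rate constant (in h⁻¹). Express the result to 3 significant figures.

k = ln(C₁/C₂) / (t₂ − t₁) = ln(3.22/1.48) / (9.03 − 2.44)
  = 0.7773 / 6.590 = 0.1180 h⁻¹

0.118 h⁻¹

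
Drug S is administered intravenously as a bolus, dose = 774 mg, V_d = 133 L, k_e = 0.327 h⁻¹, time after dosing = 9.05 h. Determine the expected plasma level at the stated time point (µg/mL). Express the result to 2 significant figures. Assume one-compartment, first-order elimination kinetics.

0.30 µg/mL

C₀ = Dose / Vd = 774.0 / 133 = 5.820 mg/L
C = C₀ · e^(−k·t) = 5.820 × e^(−0.3270 × 9.05)
  = 5.820 × 0.05185 = 0.3018 mg/L
(0.3018 mg/L = 0.3018 µg/mL)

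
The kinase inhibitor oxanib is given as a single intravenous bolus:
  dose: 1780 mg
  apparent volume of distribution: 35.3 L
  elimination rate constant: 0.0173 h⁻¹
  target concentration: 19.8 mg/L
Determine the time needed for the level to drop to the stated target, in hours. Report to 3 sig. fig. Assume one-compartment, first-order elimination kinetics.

C₀ = Dose / Vd = 1780 / 35.3 = 50.42 mg/L
t = ln(C₀ / C) / k = ln(50.42 / 19.8) / 0.01730
  = ln(2.546) / 0.01730 = 0.9345 / 0.01730 = 54.02 h

54.0 h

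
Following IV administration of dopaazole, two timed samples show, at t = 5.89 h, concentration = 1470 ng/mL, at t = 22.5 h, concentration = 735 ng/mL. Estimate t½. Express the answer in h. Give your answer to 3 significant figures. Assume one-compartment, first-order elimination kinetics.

16.6 h

k = ln(C₁/C₂) / (t₂ − t₁) = ln(1470/735) / (22.5 − 5.89)
  = 0.6931 / 16.61 = 0.04173 h⁻¹
t½ = ln2 / k = 0.693147 / 0.04173 = 16.61 h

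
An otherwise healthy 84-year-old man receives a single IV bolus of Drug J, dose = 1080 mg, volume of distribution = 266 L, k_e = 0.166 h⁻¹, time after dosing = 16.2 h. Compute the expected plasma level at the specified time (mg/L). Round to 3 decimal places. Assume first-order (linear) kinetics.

0.276 mg/L

C₀ = Dose / Vd = 1080 / 266 = 4.060 mg/L
C = C₀ · e^(−k·t) = 4.060 × e^(−0.1660 × 16.2)
  = 4.060 × 0.06794 = 0.2758 mg/L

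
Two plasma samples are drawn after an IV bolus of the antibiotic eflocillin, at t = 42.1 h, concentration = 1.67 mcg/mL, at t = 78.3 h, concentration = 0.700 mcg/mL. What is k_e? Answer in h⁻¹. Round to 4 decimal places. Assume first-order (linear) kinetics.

k = ln(C₁/C₂) / (t₂ − t₁) = ln(1.67/0.700) / (78.3 − 42.1)
  = 0.8695 / 36.20 = 0.02402 h⁻¹

0.0240 h⁻¹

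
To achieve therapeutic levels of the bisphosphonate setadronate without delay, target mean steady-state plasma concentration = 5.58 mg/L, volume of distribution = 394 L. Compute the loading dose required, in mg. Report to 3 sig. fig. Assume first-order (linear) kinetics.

LD = Css × Vd = 5.58 × 394 = 2199 mg

2200 mg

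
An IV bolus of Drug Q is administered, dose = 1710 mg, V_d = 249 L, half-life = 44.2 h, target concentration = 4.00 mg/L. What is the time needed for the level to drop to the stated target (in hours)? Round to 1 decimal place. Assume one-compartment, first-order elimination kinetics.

C₀ = Dose / Vd = 1710 / 249 = 6.867 mg/L
k = ln2 / t½ = 0.693147 / 44.2 = 0.01568 h⁻¹
t = ln(C₀ / C) / k = ln(6.867 / 4.00) / 0.01568
  = ln(1.717) / 0.01568 = 0.5406 / 0.01568 = 34.48 h

34.5 h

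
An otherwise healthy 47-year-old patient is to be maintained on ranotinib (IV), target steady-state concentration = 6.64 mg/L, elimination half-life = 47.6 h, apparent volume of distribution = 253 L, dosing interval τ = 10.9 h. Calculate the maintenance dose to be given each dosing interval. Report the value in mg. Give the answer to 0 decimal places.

k = ln2 / t½ = 0.693147 / 47.6 = 0.01456 h⁻¹
CL = k × Vd = 0.01456 × 253 = 3.684 L/h
At steady state, Dose/τ = Css × CL.
Dose = Css × CL × τ = 6.64 × 3.684 × 10.9 = 266.6 mg

267 mg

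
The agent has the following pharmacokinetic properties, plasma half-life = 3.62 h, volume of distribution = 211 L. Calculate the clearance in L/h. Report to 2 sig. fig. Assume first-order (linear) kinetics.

40 L/h

k = ln2 / t½ = 0.693147 / 3.62 = 0.1915 h⁻¹
CL = k × Vd = 0.1915 × 211 = 40.41 L/h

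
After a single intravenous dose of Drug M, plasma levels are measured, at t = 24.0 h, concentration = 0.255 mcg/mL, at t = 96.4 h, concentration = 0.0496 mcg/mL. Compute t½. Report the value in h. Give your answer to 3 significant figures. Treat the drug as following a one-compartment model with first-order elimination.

k = ln(C₁/C₂) / (t₂ − t₁) = ln(0.255/0.0496) / (96.4 − 24.0)
  = 1.637 / 72.40 = 0.02261 h⁻¹
t½ = ln2 / k = 0.693147 / 0.02261 = 30.66 h

30.7 h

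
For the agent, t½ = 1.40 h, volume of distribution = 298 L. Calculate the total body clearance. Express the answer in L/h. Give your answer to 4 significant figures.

k = ln2 / t½ = 0.693147 / 1.40 = 0.4951 h⁻¹
CL = k × Vd = 0.4951 × 298 = 147.5 L/h

147.5 L/h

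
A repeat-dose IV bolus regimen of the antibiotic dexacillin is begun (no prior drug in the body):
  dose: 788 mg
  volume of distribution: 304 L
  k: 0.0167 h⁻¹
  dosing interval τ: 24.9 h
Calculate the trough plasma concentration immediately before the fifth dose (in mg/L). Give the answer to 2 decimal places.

C₀ per dose = Dose / Vd = 788 / 304 = 2.592 mg/L
Fraction remaining after one interval: r = e^(−kτ) = e^(−0.01670 × 24.9) = 0.6598
Before dose 5, 4 doses have been given (aged 1τ, 2τ, 3τ, 4τ).
C_trough = C₀ × (r + r² + … + r^4) = C₀ × r(1−r^4)/(1−r)
        = 2.592 × 0.6598 × (1 − 0.1895) / (1 − 0.6598) = 4.074 mg/L

4.07 mg/L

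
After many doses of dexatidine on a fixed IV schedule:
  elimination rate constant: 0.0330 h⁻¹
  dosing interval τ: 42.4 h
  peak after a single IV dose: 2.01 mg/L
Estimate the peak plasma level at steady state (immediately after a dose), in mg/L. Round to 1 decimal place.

2.7 mg/L

e^(−kτ) = e^(−0.03300 × 42.4) = 0.2468
Accumulation ratio R = 1 / (1 − e^(−kτ)) = 1 / (1 − 0.2468) = 1.328
Steady-state peak = C₀ × R = 2.01 × 1.328 = 2.669 mg/L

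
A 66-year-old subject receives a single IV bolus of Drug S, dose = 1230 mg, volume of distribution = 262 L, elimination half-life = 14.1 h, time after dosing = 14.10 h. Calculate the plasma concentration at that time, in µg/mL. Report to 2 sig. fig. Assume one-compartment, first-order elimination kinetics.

2.3 µg/mL

C₀ = Dose / Vd = 1230 / 262 = 4.695 mg/L
k = ln2 / t½ = 0.693147 / 14.1 = 0.04916 h⁻¹
t / t½ = 14.10 / 14.1 = 1 half-lives
C = C₀ × (1/2)^1 = 4.695 × 0.5000 = 2.348 mg/L
(2.348 mg/L = 2.348 µg/mL)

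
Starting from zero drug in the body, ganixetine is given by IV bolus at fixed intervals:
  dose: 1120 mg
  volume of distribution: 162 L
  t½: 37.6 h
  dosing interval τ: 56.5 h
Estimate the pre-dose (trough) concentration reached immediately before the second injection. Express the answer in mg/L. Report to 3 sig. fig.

2.44 mg/L

C₀ per dose = Dose / Vd = 1120 / 162 = 6.914 mg/L
k = ln2 / t½ = 0.693147 / 37.6 = 0.01843 h⁻¹
Fraction remaining after one interval: r = e^(−kτ) = e^(−0.01843 × 56.5) = 0.3530
Before dose 2, 1 dose has been given (aged 1τ).
C_trough = C₀ × r = 6.914 × 0.3530 = 2.441 mg/L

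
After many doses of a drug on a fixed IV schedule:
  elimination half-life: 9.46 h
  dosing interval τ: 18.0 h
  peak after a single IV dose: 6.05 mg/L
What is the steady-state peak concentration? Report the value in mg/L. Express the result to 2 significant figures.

8.3 mg/L

k = ln2 / t½ = 0.693147 / 9.46 = 0.07327 h⁻¹
e^(−kτ) = e^(−0.07327 × 18.0) = 0.2674
Accumulation ratio R = 1 / (1 − e^(−kτ)) = 1 / (1 − 0.2674) = 1.365
Steady-state peak = C₀ × R = 6.05 × 1.365 = 8.258 mg/L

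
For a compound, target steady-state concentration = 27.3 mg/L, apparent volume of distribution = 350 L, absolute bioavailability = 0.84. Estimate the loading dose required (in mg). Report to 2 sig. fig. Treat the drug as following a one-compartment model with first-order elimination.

11000 mg

LD = Css × Vd / F = 27.3 × 350 / 0.84 = 11380 mg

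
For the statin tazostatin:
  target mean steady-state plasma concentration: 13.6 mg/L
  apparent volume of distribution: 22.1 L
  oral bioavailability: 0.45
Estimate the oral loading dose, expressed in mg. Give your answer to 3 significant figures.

LD = Css × Vd / F = 13.6 × 22.1 / 0.45 = 667.9 mg

668 mg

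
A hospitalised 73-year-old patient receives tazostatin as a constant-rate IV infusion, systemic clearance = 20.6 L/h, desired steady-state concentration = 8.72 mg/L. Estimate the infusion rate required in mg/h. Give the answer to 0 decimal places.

At steady state, infusion rate R₀ = Css × CL = 8.72 × 20.60 = 179.6 mg/h

180 mg/h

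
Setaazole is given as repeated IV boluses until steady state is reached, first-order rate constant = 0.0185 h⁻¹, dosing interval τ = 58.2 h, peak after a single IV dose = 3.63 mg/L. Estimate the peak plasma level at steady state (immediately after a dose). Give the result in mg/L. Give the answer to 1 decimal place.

5.5 mg/L

e^(−kτ) = e^(−0.01850 × 58.2) = 0.3407
Accumulation ratio R = 1 / (1 − e^(−kτ)) = 1 / (1 − 0.3407) = 1.517
Steady-state peak = C₀ × R = 3.63 × 1.517 = 5.507 mg/L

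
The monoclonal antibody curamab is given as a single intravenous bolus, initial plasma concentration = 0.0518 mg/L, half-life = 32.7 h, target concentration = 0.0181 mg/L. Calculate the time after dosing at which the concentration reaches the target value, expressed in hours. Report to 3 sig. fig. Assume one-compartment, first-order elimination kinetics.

k = ln2 / t½ = 0.693147 / 32.7 = 0.02120 h⁻¹
t = ln(C₀ / C) / k = ln(0.05180 / 0.0181) / 0.02120
  = ln(2.862) / 0.02120 = 1.052 / 0.02120 = 49.62 h

49.6 h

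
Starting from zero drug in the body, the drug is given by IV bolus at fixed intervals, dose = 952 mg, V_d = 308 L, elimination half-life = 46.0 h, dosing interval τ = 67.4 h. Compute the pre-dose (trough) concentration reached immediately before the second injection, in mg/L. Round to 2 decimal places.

C₀ per dose = Dose / Vd = 952 / 308 = 3.091 mg/L
k = ln2 / t½ = 0.693147 / 46.0 = 0.01507 h⁻¹
Fraction remaining after one interval: r = e^(−kτ) = e^(−0.01507 × 67.4) = 0.3621
Before dose 2, 1 dose has been given (aged 1τ).
C_trough = C₀ × r = 3.091 × 0.3621 = 1.119 mg/L

1.12 mg/L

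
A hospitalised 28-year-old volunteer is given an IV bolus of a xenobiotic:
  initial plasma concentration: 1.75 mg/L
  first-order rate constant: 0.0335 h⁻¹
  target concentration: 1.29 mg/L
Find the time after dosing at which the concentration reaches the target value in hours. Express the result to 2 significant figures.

t = ln(C₀ / C) / k = ln(1.750 / 1.29) / 0.03350
  = ln(1.357) / 0.03350 = 0.3053 / 0.03350 = 9.113 h

9.1 h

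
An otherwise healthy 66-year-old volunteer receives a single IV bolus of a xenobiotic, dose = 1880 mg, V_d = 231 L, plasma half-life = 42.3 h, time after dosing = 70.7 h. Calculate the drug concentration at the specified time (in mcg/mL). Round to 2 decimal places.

2.56 mcg/mL

C₀ = Dose / Vd = 1880 / 231 = 8.139 mg/L
k = ln2 / t½ = 0.693147 / 42.3 = 0.01639 h⁻¹
C = C₀ · e^(−k·t) = 8.139 × e^(−0.01639 × 70.7)
  = 8.139 × 0.3139 = 2.555 mg/L
(2.555 mg/L = 2.555 mcg/mL)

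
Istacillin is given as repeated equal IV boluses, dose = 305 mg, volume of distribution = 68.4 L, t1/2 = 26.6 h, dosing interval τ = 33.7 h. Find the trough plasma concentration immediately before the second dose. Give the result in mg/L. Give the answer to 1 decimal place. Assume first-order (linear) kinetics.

C₀ per dose = Dose / Vd = 305 / 68.4 = 4.459 mg/L
k = ln2 / t½ = 0.693147 / 26.6 = 0.02606 h⁻¹
Fraction remaining after one interval: r = e^(−kτ) = e^(−0.02606 × 33.7) = 0.4155
Before dose 2, 1 dose has been given (aged 1τ).
C_trough = C₀ × r = 4.459 × 0.4155 = 1.853 mg/L

1.9 mg/L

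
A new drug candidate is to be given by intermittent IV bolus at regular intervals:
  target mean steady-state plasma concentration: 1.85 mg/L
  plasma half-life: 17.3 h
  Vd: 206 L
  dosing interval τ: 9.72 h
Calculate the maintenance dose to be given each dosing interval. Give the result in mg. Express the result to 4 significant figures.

148.4 mg

k = ln2 / t½ = 0.693147 / 17.3 = 0.04007 h⁻¹
CL = k × Vd = 0.04007 × 206 = 8.254 L/h
At steady state, Dose/τ = Css × CL.
Dose = Css × CL × τ = 1.85 × 8.254 × 9.72 = 148.4 mg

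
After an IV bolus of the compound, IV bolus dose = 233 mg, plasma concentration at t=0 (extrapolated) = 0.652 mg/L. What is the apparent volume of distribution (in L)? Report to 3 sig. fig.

357 L

Vd = Dose / C₀ = 233.0 / 0.652 = 357.4 L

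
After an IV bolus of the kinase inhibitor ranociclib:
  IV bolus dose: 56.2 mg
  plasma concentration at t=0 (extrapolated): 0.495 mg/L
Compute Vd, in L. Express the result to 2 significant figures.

110 L

Vd = Dose / C₀ = 56.20 / 0.495 = 113.5 L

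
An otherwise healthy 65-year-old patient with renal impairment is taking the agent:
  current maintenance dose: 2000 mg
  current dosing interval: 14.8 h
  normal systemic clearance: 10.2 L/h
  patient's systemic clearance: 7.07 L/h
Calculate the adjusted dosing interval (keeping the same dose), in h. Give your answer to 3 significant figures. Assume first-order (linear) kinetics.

21.4 h

To keep the same average steady-state level, dosing rate must scale with clearance.
CL ratio = 7.07 / 10.2 = 0.6931
New interval (same dose) = 14.8 / 0.6931 = 21.35 h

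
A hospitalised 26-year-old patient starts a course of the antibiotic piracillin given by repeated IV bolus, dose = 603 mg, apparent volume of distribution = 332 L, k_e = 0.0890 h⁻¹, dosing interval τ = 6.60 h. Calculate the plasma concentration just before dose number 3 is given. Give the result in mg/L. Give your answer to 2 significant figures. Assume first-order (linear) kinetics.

1.6 mg/L

C₀ per dose = Dose / Vd = 603 / 332 = 1.816 mg/L
Fraction remaining after one interval: r = e^(−kτ) = e^(−0.08900 × 6.60) = 0.5558
Before dose 3, 2 doses have been given (aged 1τ, 2τ).
C_trough = C₀ × (r + r²) = 1.816 × (0.5558 + 0.3089) = 1.570 mg/L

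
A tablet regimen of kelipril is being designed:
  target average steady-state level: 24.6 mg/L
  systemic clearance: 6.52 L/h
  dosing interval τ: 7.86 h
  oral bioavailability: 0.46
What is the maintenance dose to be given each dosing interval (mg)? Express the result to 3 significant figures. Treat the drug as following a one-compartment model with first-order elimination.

At steady state, F × (Dose/τ) = Css × CL.
Dose = Css × CL × τ / F = 24.6 × 6.520 × 7.86 / 0.46 = 2741 mg

2740 mg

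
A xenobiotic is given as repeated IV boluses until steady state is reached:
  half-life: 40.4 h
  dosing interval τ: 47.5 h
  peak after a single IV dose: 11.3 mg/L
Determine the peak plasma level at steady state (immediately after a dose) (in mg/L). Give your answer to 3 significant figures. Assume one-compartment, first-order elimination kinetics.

20.3 mg/L

k = ln2 / t½ = 0.693147 / 40.4 = 0.01716 h⁻¹
e^(−kτ) = e^(−0.01716 × 47.5) = 0.4426
Accumulation ratio R = 1 / (1 − e^(−kτ)) = 1 / (1 − 0.4426) = 1.794
Steady-state peak = C₀ × R = 11.3 × 1.794 = 20.27 mg/L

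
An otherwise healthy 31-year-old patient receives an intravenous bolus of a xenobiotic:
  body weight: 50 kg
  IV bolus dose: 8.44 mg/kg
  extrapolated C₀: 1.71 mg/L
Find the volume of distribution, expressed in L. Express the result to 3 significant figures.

Dose = 8.44 × 50 = 422.0 mg
Vd = Dose / C₀ = 422.0 / 1.71 = 246.8 L

247 L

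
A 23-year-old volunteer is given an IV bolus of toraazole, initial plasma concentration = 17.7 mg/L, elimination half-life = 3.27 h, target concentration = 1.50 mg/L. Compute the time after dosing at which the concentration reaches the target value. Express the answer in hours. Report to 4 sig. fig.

k = ln2 / t½ = 0.693147 / 3.27 = 0.2120 h⁻¹
t = ln(C₀ / C) / k = ln(17.70 / 1.50) / 0.2120
  = ln(11.80) / 0.2120 = 2.468 / 0.2120 = 11.64 h

11.64 h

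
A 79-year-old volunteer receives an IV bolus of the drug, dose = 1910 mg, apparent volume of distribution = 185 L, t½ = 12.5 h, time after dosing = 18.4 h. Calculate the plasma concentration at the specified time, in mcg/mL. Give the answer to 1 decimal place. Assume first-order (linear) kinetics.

3.7 mcg/mL

C₀ = Dose / Vd = 1910 / 185 = 10.32 mg/L
k = ln2 / t½ = 0.693147 / 12.5 = 0.05545 h⁻¹
C = C₀ · e^(−k·t) = 10.32 × e^(−0.05545 × 18.4)
  = 10.32 × 0.3605 = 3.720 mg/L
(3.720 mg/L = 3.720 mcg/mL)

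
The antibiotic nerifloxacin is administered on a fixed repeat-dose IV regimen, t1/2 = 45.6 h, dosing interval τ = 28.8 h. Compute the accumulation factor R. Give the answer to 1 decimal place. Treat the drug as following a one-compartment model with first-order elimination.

k = ln2 / t½ = 0.693147 / 45.6 = 0.01520 h⁻¹
e^(−kτ) = e^(−0.01520 × 28.8) = 0.6455
Accumulation ratio R = 1 / (1 − e^(−kτ)) = 1 / (1 − 0.6455) = 2.821

2.8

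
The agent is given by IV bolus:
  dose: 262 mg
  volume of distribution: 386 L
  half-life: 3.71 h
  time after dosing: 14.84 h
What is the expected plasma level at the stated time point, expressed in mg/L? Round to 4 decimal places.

0.0424 mg/L

C₀ = Dose / Vd = 262.0 / 386 = 0.6788 mg/L
k = ln2 / t½ = 0.693147 / 3.71 = 0.1868 h⁻¹
t / t½ = 14.84 / 3.71 = 4 half-lives
C = C₀ × (1/2)^4 = 0.6788 × 0.06250 = 0.04243 mg/L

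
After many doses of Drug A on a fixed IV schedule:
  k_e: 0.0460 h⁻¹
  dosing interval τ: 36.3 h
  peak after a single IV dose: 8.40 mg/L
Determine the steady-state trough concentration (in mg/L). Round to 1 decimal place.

1.9 mg/L

e^(−kτ) = e^(−0.04600 × 36.3) = 0.1883
Accumulation ratio R = 1 / (1 − e^(−kτ)) = 1 / (1 − 0.1883) = 1.232
Steady-state trough = C₀ × R × e^(−kτ) = 8.40 × 1.232 × 0.1883 = 1.949 mg/L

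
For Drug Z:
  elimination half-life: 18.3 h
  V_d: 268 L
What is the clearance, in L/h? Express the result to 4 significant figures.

k = ln2 / t½ = 0.693147 / 18.3 = 0.03788 h⁻¹
CL = k × Vd = 0.03788 × 268 = 10.15 L/h

10.15 L/h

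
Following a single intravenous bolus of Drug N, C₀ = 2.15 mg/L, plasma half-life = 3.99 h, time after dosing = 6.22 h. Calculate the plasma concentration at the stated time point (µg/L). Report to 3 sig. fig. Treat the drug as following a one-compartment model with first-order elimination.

730 µg/L

k = ln2 / t½ = 0.693147 / 3.99 = 0.1737 h⁻¹
C = C₀ · e^(−k·t) = 2.150 × e^(−0.1737 × 6.22)
  = 2.150 × 0.3395 = 0.7299 mg/L
Convert: 0.7299 mg/L × 1000 = 729.9 µg/L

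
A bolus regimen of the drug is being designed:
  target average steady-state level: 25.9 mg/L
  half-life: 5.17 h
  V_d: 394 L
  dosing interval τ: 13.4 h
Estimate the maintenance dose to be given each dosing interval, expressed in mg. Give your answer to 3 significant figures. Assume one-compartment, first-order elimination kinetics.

18300 mg

k = ln2 / t½ = 0.693147 / 5.17 = 0.1341 h⁻¹
CL = k × Vd = 0.1341 × 394 = 52.84 L/h
At steady state, Dose/τ = Css × CL.
Dose = Css × CL × τ = 25.9 × 52.84 × 13.4 = 18340 mg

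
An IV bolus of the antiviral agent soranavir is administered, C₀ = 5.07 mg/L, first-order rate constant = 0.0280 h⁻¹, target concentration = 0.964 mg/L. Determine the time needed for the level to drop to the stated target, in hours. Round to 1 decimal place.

59.3 h

t = ln(C₀ / C) / k = ln(5.070 / 0.964) / 0.02800
  = ln(5.259) / 0.02800 = 1.660 / 0.02800 = 59.29 h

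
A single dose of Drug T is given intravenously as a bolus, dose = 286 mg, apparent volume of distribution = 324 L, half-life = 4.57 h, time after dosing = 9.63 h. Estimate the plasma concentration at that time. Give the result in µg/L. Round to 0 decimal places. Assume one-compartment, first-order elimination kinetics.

205 µg/L

C₀ = Dose / Vd = 286.0 / 324 = 0.8827 mg/L
k = ln2 / t½ = 0.693147 / 4.57 = 0.1517 h⁻¹
C = C₀ · e^(−k·t) = 0.8827 × e^(−0.1517 × 9.63)
  = 0.8827 × 0.2320 = 0.2048 mg/L
Convert: 0.2048 mg/L × 1000 = 204.8 µg/L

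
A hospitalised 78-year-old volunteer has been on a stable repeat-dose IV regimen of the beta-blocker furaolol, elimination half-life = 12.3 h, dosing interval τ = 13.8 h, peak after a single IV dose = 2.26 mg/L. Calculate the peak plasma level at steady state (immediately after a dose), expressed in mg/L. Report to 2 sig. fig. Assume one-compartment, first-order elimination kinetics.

k = ln2 / t½ = 0.693147 / 12.3 = 0.05635 h⁻¹
e^(−kτ) = e^(−0.05635 × 13.8) = 0.4595
Accumulation ratio R = 1 / (1 − e^(−kτ)) = 1 / (1 − 0.4595) = 1.850
Steady-state peak = C₀ × R = 2.26 × 1.850 = 4.181 mg/L

4.2 mg/L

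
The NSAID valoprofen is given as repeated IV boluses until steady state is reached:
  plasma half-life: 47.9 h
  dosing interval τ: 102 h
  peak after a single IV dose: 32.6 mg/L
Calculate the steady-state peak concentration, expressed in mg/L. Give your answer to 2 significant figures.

k = ln2 / t½ = 0.693147 / 47.9 = 0.01447 h⁻¹
e^(−kτ) = e^(−0.01447 × 102) = 0.2286
Accumulation ratio R = 1 / (1 − e^(−kτ)) = 1 / (1 − 0.2286) = 1.296
Steady-state peak = C₀ × R = 32.6 × 1.296 = 42.25 mg/L

42 mg/L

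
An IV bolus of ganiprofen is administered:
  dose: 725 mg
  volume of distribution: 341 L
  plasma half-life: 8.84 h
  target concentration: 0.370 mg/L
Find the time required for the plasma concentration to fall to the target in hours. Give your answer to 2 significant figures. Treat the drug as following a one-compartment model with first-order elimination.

22 h

C₀ = Dose / Vd = 725.0 / 341 = 2.126 mg/L
k = ln2 / t½ = 0.693147 / 8.84 = 0.07841 h⁻¹
t = ln(C₀ / C) / k = ln(2.126 / 0.370) / 0.07841
  = ln(5.746) / 0.07841 = 1.749 / 0.07841 = 22.31 h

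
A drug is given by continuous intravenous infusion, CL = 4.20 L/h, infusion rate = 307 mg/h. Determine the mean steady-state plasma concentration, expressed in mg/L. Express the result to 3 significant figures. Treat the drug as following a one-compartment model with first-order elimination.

At steady state Css = R₀ / CL = 307 / 4.200 = 73.10 mg/L

73.1 mg/L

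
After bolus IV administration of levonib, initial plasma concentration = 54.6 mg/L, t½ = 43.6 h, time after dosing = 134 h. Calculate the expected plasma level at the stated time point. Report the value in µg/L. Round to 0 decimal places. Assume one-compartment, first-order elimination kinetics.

k = ln2 / t½ = 0.693147 / 43.6 = 0.01590 h⁻¹
C = C₀ · e^(−k·t) = 54.60 × e^(−0.01590 × 134)
  = 54.60 × 0.1188 = 6.486 mg/L
Convert: 6.486 mg/L × 1000 = 6486 µg/L

6486 µg/L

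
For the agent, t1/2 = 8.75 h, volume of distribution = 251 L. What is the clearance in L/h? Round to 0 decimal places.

k = ln2 / t½ = 0.693147 / 8.75 = 0.07922 h⁻¹
CL = k × Vd = 0.07922 × 251 = 19.88 L/h

20 L/h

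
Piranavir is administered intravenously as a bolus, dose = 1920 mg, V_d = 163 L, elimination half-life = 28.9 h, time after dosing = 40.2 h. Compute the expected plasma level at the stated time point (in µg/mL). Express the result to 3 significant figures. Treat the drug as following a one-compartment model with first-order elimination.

4.49 µg/mL

C₀ = Dose / Vd = 1920 / 163 = 11.78 mg/L
k = ln2 / t½ = 0.693147 / 28.9 = 0.02398 h⁻¹
C = C₀ · e^(−k·t) = 11.78 × e^(−0.02398 × 40.2)
  = 11.78 × 0.3814 = 4.493 mg/L
(4.493 mg/L = 4.493 µg/mL)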